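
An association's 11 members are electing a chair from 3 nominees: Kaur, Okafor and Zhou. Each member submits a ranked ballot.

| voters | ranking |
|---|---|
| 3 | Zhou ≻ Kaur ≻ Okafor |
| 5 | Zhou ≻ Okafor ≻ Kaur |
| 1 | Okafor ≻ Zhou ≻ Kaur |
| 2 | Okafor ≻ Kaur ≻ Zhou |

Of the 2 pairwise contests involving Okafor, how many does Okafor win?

1

Okafor against each rival (11 voters):
Okafor–Kaur: Okafor 8–3.
Okafor vs Zhou: Okafor is ranked higher on 1+2 = 3 ballots, Zhou on 8. Zhou wins 8–3.
Okafor beats Kaur; loses to Zhou — 1 pairwise win.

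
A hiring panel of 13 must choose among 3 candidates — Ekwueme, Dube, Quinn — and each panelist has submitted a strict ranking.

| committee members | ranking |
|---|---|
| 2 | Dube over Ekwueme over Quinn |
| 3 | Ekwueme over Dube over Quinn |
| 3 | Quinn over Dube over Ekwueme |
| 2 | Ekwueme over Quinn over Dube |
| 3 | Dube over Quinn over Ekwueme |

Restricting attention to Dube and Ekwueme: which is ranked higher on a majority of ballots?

Dube

Ballots ranking Dube above Ekwueme: 2 + 3 + 3 = 8.
Ballots ranking Ekwueme above Dube: 13 − 8 = 5.
Dube wins the head-to-head 8–5.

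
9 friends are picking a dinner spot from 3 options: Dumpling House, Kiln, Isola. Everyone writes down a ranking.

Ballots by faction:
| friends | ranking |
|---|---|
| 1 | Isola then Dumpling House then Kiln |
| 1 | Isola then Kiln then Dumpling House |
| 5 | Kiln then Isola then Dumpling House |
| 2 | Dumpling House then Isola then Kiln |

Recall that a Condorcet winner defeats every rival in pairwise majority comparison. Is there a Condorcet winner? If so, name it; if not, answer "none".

Kiln

Head-to-head results (9 friends):
Dumpling House vs Kiln: Kiln, 6–3.
Dumpling House–Isola: Isola 7–2.
Kiln–Isola: Kiln 5–4.
Kiln beats each of Dumpling House, Isola — Kiln is the Condorcet winner.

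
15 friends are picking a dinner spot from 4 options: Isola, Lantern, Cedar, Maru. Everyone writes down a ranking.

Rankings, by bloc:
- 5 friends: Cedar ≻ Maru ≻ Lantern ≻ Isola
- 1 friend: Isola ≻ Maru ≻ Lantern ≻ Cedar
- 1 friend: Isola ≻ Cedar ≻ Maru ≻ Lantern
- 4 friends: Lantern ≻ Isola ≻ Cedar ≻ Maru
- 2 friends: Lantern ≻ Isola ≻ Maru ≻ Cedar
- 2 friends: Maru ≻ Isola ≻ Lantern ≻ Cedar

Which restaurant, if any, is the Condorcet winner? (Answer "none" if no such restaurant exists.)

none

Check each pair by majority over 15 ballots:
Isola vs Lantern: Lantern, 11–4.
Isola–Cedar: Isola 10–5.
Isola–Maru: Isola 8–7.
Lantern vs Cedar: Lantern wins 9–6.
Lantern vs Maru: Maru wins 9–6.
Cedar vs Maru: Cedar, 10–5.
Every restaurant loses at least once (Isola loses to Lantern; Lantern loses to Maru; Cedar loses to Isola; Maru loses to Isola). The majority relation contains the cycle Isola > Maru > Lantern > Isola, so there is no Condorcet winner.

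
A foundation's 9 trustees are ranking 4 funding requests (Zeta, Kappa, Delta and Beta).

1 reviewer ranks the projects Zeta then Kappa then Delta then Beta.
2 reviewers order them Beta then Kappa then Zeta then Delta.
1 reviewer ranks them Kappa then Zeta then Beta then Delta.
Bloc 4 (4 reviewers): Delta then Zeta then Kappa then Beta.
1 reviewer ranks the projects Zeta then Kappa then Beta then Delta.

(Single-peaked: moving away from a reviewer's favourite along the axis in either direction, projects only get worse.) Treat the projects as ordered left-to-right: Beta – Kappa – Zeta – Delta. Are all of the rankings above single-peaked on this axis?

Axis positions: Beta=1, Kappa=2, Zeta=3, Delta=4.
Bloc 1 (peak Zeta at position 3): ranking walks positions 3-2-4-1, expanding outward from the peak — single-peaked.
Bloc 2 (peak Beta at position 1): ranking walks positions 1-2-3-4, expanding outward from the peak — single-peaked.
Bloc 3 (peak Kappa at position 2): ranking walks positions 2-3-1-4, expanding outward from the peak — single-peaked.
Bloc 4 (peak Delta at position 4): ranking walks positions 4-3-2-1, expanding outward from the peak — single-peaked.
Bloc 5 (peak Zeta at position 3): ranking walks positions 3-2-1-4, expanding outward from the peak — single-peaked.
Every ranking is single-peaked on this axis.

yes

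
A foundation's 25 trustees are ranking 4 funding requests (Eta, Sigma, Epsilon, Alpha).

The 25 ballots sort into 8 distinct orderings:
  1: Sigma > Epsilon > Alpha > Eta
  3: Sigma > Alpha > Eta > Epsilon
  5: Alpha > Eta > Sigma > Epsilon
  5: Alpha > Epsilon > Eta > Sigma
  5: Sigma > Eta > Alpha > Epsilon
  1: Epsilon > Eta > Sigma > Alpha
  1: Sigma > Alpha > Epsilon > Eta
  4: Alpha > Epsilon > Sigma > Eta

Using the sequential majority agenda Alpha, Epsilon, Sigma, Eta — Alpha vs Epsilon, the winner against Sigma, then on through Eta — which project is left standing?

Round 1: Alpha vs Epsilon — 23–2, Alpha advances.
Round 2: Alpha vs Sigma — 14–11, Alpha advances.
Round 3: Alpha vs Eta — 19–6, Alpha advances.
Alpha survives the agenda.

Alpha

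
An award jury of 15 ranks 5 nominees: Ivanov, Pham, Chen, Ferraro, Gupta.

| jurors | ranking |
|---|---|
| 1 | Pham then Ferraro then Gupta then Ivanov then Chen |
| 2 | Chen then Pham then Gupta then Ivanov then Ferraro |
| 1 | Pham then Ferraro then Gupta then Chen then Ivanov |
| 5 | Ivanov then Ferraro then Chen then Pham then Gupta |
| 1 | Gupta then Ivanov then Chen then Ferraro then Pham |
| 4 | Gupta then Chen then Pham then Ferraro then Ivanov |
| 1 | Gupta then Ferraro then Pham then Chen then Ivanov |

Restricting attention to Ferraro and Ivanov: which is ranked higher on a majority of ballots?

Ivanov

Ballots ranking Ferraro above Ivanov: 1 + 1 + 4 + 1 = 7.
Ballots ranking Ivanov above Ferraro: 15 − 7 = 8.
Ivanov wins the head-to-head 8–7.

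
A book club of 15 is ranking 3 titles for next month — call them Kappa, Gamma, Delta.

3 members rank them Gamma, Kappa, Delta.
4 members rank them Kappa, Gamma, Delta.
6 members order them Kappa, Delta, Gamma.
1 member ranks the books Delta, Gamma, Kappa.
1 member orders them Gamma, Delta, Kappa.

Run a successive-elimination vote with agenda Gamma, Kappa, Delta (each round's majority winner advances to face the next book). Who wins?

Round 1: Gamma vs Kappa — 5–10, Kappa advances.
Round 2: Kappa vs Delta — 13–2, Kappa advances.
Kappa survives the agenda.

Kappa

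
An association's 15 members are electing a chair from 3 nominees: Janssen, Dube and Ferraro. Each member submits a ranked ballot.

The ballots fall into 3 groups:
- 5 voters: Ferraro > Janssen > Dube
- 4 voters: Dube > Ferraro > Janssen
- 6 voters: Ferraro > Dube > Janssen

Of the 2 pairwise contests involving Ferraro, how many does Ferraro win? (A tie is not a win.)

2

Ferraro against each rival (15 voters):
Ferraro vs Janssen: Ferraro is ranked higher on 5+4+6 = 15 ballots, Janssen on 0. Ferraro wins 15–0.
Ferraro vs Dube: 5+6 = 11 for Ferraro, 4 for Dube — Ferraro by 11–4.
Ferraro beats Janssen, Dube — 2 pairwise wins.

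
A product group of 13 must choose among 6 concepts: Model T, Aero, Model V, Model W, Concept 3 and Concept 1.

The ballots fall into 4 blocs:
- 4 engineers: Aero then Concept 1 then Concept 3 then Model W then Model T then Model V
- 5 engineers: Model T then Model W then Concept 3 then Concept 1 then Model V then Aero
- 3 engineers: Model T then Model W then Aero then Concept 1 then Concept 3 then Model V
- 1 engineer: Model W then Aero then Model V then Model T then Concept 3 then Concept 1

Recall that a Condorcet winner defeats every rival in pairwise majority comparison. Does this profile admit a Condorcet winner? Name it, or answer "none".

Head-to-head results (13 engineers):
Model T vs Aero: 8 to 5, Model T.
Model T vs Model V: 4+5+3 = 12 for Model T, 1 for Model V — Model T by 12–1.
Model T vs Model W: 5+3 = 8 for Model T, 5 for Model W — Model T by 8–5.
Model T vs Concept 3: 9 to 4, Model T.
Model T vs Concept 1: Model T preferred on 5+3+1 = 9 ballots; Model T wins 9–4.
Aero vs Model V: 8 to 5, Aero.
Aero vs Model W: 4 to 9, Model W.
Aero vs Concept 3: Aero preferred on 4+3+1 = 8 ballots; Aero wins 8–5.
Aero vs Concept 1: Aero preferred on 4+3+1 = 8 ballots; Aero wins 8–5.
Model V vs Model W: Model V is ranked higher on 0 ballots, Model W on 13. Model W wins 13–0.
Model V vs Concept 3: Model V is ranked higher on 1 ballot, Concept 3 on 12. Concept 3 wins 12–1.
Model V vs Concept 1: 1 to 12, Concept 1.
Model W vs Concept 3: Model W is ranked higher on 5+3+1 = 9 ballots, Concept 3 on 4. Model W wins 9–4.
Model W vs Concept 1: 9 to 4, Model W.
Concept 3 vs Concept 1: 6 to 7, Concept 1.
Only Model T has no losses; Model T is the Condorcet winner.

Model T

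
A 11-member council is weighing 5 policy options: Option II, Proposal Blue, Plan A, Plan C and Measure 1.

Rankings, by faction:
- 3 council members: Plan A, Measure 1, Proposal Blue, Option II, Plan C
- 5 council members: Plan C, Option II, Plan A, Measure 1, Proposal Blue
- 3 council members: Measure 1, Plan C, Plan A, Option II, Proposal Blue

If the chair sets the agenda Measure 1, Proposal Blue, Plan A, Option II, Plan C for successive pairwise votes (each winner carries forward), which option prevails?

Plan C

Round 1: Measure 1 vs Proposal Blue — 11–0, Measure 1 advances.
Round 2: Measure 1 vs Plan A — 3–8, Plan A advances.
Round 3: Plan A vs Option II — 6–5, Plan A advances.
Round 4: Plan A vs Plan C — 3–8, Plan C advances.
Plan C survives the agenda.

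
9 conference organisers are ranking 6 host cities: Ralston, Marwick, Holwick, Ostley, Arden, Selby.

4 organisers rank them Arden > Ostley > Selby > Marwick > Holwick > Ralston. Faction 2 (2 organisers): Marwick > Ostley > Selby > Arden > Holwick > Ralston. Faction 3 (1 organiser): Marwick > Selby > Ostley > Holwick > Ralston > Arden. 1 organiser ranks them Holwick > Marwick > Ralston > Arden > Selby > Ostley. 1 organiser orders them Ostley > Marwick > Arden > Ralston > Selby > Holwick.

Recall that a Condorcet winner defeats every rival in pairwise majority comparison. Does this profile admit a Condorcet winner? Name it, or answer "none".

none

Head-to-head results (9 organisers):
Ralston vs Marwick: Ralston preferred on 0 ballots; Marwick wins 9–0.
Ralston vs Holwick: 1 for Ralston, 8 for Holwick — Holwick by 8–1.
Ralston vs Ostley: Ralston is ranked higher on 1 ballot, Ostley on 8. Ostley wins 8–1.
Ralston vs Arden: Ralston is ranked higher on 1+1 = 2 ballots, Arden on 7. Arden wins 7–2.
Ralston vs Selby: 2 to 7, Selby.
Marwick vs Holwick: 8 to 1, Marwick.
Marwick vs Ostley: Marwick is ranked higher on 2+1+1 = 4 ballots, Ostley on 5. Ostley wins 5–4.
Marwick vs Arden: 5 to 4, Marwick.
Marwick vs Selby: 2+1+1+1 = 5 for Marwick, 4 for Selby — Marwick by 5–4.
Holwick vs Ostley: Holwick is ranked higher on 1 ballot, Ostley on 8. Ostley wins 8–1.
Holwick vs Arden: Holwick is ranked higher on 1+1 = 2 ballots, Arden on 7. Arden wins 7–2.
Holwick vs Selby: 1 for Holwick, 8 for Selby — Selby by 8–1.
Ostley vs Arden: Ostley is ranked higher on 2+1+1 = 4 ballots, Arden on 5. Arden wins 5–4.
Ostley vs Selby: Ostley preferred on 4+2+1 = 7 ballots; Ostley wins 7–2.
Arden vs Selby: 6 to 3, Arden.
No city is unbeaten: Ralston loses to Marwick; Marwick loses to Ostley; Holwick loses to Marwick; Ostley loses to Arden; Arden loses to Marwick; Selby loses to Marwick. In particular Marwick → Arden → Ostley → Marwick is a majority cycle — no Condorcet winner exists.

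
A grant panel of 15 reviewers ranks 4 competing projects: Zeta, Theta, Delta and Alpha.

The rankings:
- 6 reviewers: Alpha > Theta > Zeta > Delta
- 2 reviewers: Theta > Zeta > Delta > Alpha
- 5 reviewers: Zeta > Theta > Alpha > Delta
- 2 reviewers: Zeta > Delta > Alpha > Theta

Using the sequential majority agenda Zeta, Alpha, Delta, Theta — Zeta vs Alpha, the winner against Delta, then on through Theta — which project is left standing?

Theta

Round 1: Zeta vs Alpha — 9–6, Zeta advances.
Round 2: Zeta vs Delta — 15–0, Zeta advances.
Round 3: Zeta vs Theta — 7–8, Theta advances.
Theta survives the agenda.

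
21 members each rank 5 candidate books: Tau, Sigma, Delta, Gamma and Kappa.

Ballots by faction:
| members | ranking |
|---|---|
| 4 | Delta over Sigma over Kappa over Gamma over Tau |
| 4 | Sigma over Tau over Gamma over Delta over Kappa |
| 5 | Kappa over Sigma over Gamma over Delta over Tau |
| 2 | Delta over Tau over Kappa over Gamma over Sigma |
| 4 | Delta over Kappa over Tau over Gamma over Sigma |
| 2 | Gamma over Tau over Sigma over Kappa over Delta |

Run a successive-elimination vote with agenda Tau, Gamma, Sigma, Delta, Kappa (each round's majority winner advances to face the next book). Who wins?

Kappa

Round 1: Tau vs Gamma — 10–11, Gamma advances.
Round 2: Gamma vs Sigma — 8–13, Sigma advances.
Round 3: Sigma vs Delta — 11–10, Sigma advances.
Round 4: Sigma vs Kappa — 10–11, Kappa advances.
Kappa survives the agenda.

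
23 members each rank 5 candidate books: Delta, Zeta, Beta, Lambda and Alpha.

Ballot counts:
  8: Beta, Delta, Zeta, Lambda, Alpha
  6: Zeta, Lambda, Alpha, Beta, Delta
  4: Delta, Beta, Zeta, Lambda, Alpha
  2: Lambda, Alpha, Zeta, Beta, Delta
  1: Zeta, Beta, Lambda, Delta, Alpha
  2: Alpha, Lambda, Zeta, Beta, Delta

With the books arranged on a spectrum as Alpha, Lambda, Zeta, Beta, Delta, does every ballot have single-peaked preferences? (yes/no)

yes

Axis positions: Alpha=1, Lambda=2, Zeta=3, Beta=4, Delta=5.
Type 1 (peak Beta at position 4): ranking walks positions 4-5-3-2-1, expanding outward from the peak — single-peaked.
Type 2 (peak Zeta at position 3): ranking walks positions 3-2-1-4-5, expanding outward from the peak — single-peaked.
Type 3 (peak Delta at position 5): ranking walks positions 5-4-3-2-1, expanding outward from the peak — single-peaked.
Type 4 (peak Lambda at position 2): ranking walks positions 2-1-3-4-5, expanding outward from the peak — single-peaked.
Type 5 (peak Zeta at position 3): ranking walks positions 3-4-2-5-1, expanding outward from the peak — single-peaked.
Type 6 (peak Alpha at position 1): ranking walks positions 1-2-3-4-5, expanding outward from the peak — single-peaked.
Every ranking is single-peaked on this axis.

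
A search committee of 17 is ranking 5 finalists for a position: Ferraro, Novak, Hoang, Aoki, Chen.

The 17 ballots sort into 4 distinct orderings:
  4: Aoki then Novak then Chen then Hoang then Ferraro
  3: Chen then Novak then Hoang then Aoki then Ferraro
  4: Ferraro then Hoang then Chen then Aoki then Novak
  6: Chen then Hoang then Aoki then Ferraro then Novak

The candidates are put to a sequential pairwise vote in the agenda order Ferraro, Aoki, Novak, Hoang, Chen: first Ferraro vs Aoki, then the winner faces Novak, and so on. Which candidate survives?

Chen

Round 1: Ferraro vs Aoki — 4–13, Aoki advances.
Round 2: Aoki vs Novak — 14–3, Aoki advances.
Round 3: Aoki vs Hoang — 4–13, Hoang advances.
Round 4: Hoang vs Chen — 4–13, Chen advances.
Chen survives the agenda.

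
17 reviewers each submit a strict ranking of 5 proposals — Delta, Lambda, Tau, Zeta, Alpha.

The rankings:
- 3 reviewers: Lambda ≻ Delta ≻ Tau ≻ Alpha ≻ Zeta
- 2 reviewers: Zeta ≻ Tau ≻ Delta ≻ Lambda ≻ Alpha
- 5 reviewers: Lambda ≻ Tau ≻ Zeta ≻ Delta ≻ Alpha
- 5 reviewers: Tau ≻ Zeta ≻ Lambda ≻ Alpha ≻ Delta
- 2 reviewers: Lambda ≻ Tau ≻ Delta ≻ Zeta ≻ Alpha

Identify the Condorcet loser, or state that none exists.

Pairwise majorities:
Delta vs Lambda: Lambda, 15–2.
Delta vs Tau: Tau, 14–3.
Delta–Zeta: Zeta 12–5.
Delta vs Alpha: Delta wins 12–5.
Lambda–Tau: Lambda 10–7.
Lambda vs Zeta: Lambda preferred on 3+5+2 = 10 ballots; Lambda wins 10–7.
Lambda vs Alpha: Lambda, 17–0.
Tau vs Zeta: Tau preferred on 3+5+5+2 = 15 ballots; Tau wins 15–2.
Tau vs Alpha: Tau wins 17–0.
Zeta vs Alpha: Zeta wins 14–3.
Only Alpha has no wins; Alpha is the Condorcet loser.

Alpha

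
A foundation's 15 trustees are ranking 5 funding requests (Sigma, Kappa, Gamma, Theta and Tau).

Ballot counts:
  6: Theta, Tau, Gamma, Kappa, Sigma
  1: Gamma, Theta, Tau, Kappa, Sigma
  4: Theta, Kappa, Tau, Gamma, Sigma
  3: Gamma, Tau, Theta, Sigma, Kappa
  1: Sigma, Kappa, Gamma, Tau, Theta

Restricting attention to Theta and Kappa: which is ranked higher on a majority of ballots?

Ballots ranking Theta above Kappa: 6 + 1 + 4 + 3 = 14.
Ballots ranking Kappa above Theta: 15 − 14 = 1.
Theta wins the head-to-head 14–1.

Theta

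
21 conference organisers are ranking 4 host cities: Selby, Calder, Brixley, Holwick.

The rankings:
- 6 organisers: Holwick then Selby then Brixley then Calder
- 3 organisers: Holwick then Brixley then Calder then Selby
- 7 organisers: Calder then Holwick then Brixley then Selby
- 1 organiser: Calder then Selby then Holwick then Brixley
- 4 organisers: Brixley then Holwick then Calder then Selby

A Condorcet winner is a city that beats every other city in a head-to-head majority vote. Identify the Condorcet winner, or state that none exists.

Holwick

Head-to-head results (21 organisers):
Selby vs Calder: Calder wins 15–6.
Selby–Brixley: Brixley 14–7.
Selby vs Holwick: Holwick, 20–1.
Calder vs Brixley: Brixley wins 13–8.
Calder–Holwick: Holwick 13–8.
Brixley vs Holwick: 4 for Brixley, 17 for Holwick — Holwick by 17–4.
Holwick wins every pairwise contest, so Holwick is the Condorcet winner.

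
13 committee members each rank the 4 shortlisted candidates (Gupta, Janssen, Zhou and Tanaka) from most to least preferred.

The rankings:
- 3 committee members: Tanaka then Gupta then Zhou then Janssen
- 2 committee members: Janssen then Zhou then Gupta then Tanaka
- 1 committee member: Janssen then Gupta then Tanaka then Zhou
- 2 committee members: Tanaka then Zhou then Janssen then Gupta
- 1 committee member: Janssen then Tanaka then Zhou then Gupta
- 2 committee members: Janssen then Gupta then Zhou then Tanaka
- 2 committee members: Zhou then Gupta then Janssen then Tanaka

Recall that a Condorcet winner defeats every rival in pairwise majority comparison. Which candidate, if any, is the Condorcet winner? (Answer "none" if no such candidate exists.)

Pairwise majorities:
Gupta vs Janssen: 5 to 8, Janssen.
Gupta vs Zhou: Gupta is ranked higher on 3+1+2 = 6 ballots, Zhou on 7. Zhou wins 7–6.
Gupta vs Tanaka: Gupta is ranked higher on 2+1+2+2 = 7 ballots, Tanaka on 6. Gupta wins 7–6.
Janssen vs Zhou: Janssen is ranked higher on 2+1+1+2 = 6 ballots, Zhou on 7. Zhou wins 7–6.
Janssen vs Tanaka: 8 to 5, Janssen.
Zhou vs Tanaka: 2+2+2 = 6 for Zhou, 7 for Tanaka — Tanaka by 7–6.
Every candidate loses at least once (Gupta loses to Janssen; Janssen loses to Zhou; Zhou loses to Tanaka; Tanaka loses to Gupta). The majority relation contains the cycle Gupta > Tanaka > Zhou > Gupta, so there is no Condorcet winner.

none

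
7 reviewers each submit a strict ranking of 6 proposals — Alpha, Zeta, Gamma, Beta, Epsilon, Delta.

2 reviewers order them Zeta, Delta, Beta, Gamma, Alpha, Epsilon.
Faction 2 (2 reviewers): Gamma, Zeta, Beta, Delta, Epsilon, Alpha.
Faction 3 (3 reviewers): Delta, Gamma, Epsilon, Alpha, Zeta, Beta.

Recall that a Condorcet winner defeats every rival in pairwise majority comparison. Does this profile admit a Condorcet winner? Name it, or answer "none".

none

Check each pair by majority over 7 ballots:
Alpha vs Zeta: 3 for Alpha, 4 for Zeta — Zeta by 4–3.
Alpha vs Gamma: Alpha is ranked higher on 0 ballots, Gamma on 7. Gamma wins 7–0.
Alpha vs Beta: Alpha is ranked higher on 3 ballots, Beta on 4. Beta wins 4–3.
Alpha vs Epsilon: 2 for Alpha, 5 for Epsilon — Epsilon by 5–2.
Alpha vs Delta: Alpha is ranked higher on 0 ballots, Delta on 7. Delta wins 7–0.
Zeta vs Gamma: 2 for Zeta, 5 for Gamma — Gamma by 5–2.
Zeta vs Beta: 2+2+3 = 7 for Zeta, 0 for Beta — Zeta by 7–0.
Zeta vs Epsilon: Zeta is ranked higher on 2+2 = 4 ballots, Epsilon on 3. Zeta wins 4–3.
Zeta vs Delta: Zeta is ranked higher on 2+2 = 4 ballots, Delta on 3. Zeta wins 4–3.
Gamma vs Beta: 2+3 = 5 for Gamma, 2 for Beta — Gamma by 5–2.
Gamma vs Epsilon: Gamma preferred on 2+2+3 = 7 ballots; Gamma wins 7–0.
Gamma vs Delta: Gamma is ranked higher on 2 ballots, Delta on 5. Delta wins 5–2.
Beta vs Epsilon: Beta preferred on 2+2 = 4 ballots; Beta wins 4–3.
Beta vs Delta: 2 to 5, Delta.
Epsilon vs Delta: 0 to 7, Delta.
Every project loses at least once (Alpha loses to Zeta; Zeta loses to Gamma; Gamma loses to Delta; Beta loses to Zeta; Epsilon loses to Zeta; Delta loses to Zeta). The majority relation contains the cycle Zeta beats Delta beats Gamma beats Zeta, so there is no Condorcet winner.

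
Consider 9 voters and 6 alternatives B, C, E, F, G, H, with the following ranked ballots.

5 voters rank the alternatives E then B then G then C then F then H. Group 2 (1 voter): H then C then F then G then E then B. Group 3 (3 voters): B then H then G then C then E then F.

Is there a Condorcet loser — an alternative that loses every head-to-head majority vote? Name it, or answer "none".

H

Pairwise majorities:
B vs C: B, 8–1.
B vs E: E wins 6–3.
B vs F: B is ranked higher on 5+3 = 8 ballots, F on 1. B wins 8–1.
B vs G: 8 to 1, B.
B vs H: 5+3 = 8 for B, 1 for H — B by 8–1.
C–E: E 5–4.
C vs F: C wins 9–0.
C vs G: G wins 8–1.
C vs H: C, 5–4.
E vs F: E, 8–1.
E vs G: E wins 5–4.
E vs H: E is ranked higher on 5 ballots, H on 4. E wins 5–4.
F vs G: 1 to 8, G.
F vs H: F is ranked higher on 5 ballots, H on 4. F wins 5–4.
G vs H: G is ranked higher on 5 ballots, H on 4. G wins 5–4.
H loses to every other alternative — it is the Condorcet loser.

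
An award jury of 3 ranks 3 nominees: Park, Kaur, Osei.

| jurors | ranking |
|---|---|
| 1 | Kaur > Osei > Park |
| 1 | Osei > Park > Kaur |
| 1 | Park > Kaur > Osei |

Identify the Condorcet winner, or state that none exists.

none

Check each pair by majority over 3 ballots:
Park vs Kaur: 2 to 1, Park.
Park vs Osei: Osei, 2–1.
Kaur–Osei: Kaur 2–1.
Each nominee drops at least one matchup (Park loses to Osei; Kaur loses to Park; Osei loses to Kaur); the cycle Park → Kaur → Osei → Park rules out a Condorcet winner.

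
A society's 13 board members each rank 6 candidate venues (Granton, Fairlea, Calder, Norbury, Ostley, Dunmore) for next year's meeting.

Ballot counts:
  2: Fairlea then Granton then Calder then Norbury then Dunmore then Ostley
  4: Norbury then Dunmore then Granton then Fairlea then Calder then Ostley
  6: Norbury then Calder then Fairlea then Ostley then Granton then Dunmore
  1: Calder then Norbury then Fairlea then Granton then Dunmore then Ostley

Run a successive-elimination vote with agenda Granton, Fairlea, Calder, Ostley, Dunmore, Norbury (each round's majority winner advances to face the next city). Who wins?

Norbury

Round 1: Granton vs Fairlea — 4–9, Fairlea advances.
Round 2: Fairlea vs Calder — 6–7, Calder advances.
Round 3: Calder vs Ostley — 13–0, Calder advances.
Round 4: Calder vs Dunmore — 9–4, Calder advances.
Round 5: Calder vs Norbury — 3–10, Norbury advances.
The agenda winner is Norbury.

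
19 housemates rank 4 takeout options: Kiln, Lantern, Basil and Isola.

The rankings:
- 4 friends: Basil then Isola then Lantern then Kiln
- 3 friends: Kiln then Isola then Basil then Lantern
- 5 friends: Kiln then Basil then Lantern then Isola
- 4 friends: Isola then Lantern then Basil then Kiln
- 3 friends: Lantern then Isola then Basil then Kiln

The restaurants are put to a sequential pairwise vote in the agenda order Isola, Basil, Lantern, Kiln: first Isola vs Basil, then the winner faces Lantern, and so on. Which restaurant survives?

Round 1: Isola vs Basil — 10–9, Isola advances.
Round 2: Isola vs Lantern — 11–8, Isola advances.
Round 3: Isola vs Kiln — 11–8, Isola advances.
The agenda winner is Isola.

Isola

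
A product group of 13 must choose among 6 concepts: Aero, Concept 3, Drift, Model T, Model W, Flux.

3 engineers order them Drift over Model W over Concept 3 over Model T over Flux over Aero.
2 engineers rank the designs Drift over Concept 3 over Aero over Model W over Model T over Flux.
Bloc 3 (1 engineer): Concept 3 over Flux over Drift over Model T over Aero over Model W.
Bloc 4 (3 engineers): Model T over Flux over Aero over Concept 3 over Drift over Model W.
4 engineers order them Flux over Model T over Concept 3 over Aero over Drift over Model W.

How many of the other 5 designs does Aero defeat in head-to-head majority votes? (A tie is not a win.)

2

Aero against each rival (13 engineers):
Aero–Concept 3: Concept 3 10–3.
Aero vs Drift: Aero wins 7–6.
Aero–Model T: Model T 11–2.
Aero vs Model W: Aero is ranked higher on 2+1+3+4 = 10 ballots, Model W on 3. Aero wins 10–3.
Aero–Flux: Flux 11–2.
Aero beats Drift, Model W; loses to Concept 3, Model T, Flux — 2 pairwise wins.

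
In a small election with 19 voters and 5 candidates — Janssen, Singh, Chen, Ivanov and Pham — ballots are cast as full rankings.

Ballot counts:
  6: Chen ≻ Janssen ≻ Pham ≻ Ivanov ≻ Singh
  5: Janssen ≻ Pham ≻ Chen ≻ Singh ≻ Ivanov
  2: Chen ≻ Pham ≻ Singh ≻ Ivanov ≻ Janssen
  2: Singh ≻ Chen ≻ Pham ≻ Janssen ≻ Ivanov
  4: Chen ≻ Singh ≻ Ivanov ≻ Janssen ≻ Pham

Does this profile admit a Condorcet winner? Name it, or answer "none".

Chen

Check each pair by majority over 19 ballots:
Janssen vs Singh: 11 to 8, Janssen.
Janssen vs Chen: Janssen is ranked higher on 5 ballots, Chen on 14. Chen wins 14–5.
Janssen vs Ivanov: Janssen preferred on 6+5+2 = 13 ballots; Janssen wins 13–6.
Janssen vs Pham: 15 to 4, Janssen.
Singh vs Chen: Singh is ranked higher on 2 ballots, Chen on 17. Chen wins 17–2.
Singh vs Ivanov: Singh is ranked higher on 5+2+2+4 = 13 ballots, Ivanov on 6. Singh wins 13–6.
Singh vs Pham: Singh preferred on 2+4 = 6 ballots; Pham wins 13–6.
Chen vs Ivanov: Chen is ranked higher on 6+5+2+2+4 = 19 ballots, Ivanov on 0. Chen wins 19–0.
Chen vs Pham: Chen preferred on 6+2+2+4 = 14 ballots; Chen wins 14–5.
Ivanov vs Pham: Ivanov is ranked higher on 4 ballots, Pham on 15. Pham wins 15–4.
Chen wins every pairwise contest, so Chen is the Condorcet winner.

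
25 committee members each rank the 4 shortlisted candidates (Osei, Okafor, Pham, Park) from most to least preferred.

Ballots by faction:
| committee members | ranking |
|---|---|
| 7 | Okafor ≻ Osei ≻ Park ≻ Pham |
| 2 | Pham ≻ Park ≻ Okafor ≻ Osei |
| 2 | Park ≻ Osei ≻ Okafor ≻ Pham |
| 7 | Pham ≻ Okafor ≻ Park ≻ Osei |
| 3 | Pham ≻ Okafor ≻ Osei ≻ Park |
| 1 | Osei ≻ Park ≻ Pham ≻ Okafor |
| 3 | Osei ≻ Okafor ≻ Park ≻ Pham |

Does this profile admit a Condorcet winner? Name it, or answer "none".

Pairwise majorities:
Osei vs Okafor: 6 to 19, Okafor.
Osei vs Pham: 7+2+1+3 = 13 for Osei, 12 for Pham — Osei by 13–12.
Osei vs Park: 7+3+1+3 = 14 for Osei, 11 for Park — Osei by 14–11.
Okafor vs Pham: 7+2+3 = 12 for Okafor, 13 for Pham — Pham by 13–12.
Okafor vs Park: Okafor preferred on 7+7+3+3 = 20 ballots; Okafor wins 20–5.
Pham vs Park: 12 to 13, Park.
Each candidate drops at least one matchup (Osei loses to Okafor; Okafor loses to Pham; Pham loses to Osei; Park loses to Osei); the cycle Osei → Pham → Okafor → Osei rules out a Condorcet winner.

none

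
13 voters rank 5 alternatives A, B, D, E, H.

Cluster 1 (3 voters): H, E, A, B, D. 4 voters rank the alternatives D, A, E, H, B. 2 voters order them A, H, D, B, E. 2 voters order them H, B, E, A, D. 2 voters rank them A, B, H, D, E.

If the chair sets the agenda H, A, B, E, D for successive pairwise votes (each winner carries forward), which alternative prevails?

Round 1: H vs A — 5–8, A advances.
Round 2: A vs B — 11–2, A advances.
Round 3: A vs E — 8–5, A advances.
Round 4: A vs D — 9–4, A advances.
A survives the agenda.

A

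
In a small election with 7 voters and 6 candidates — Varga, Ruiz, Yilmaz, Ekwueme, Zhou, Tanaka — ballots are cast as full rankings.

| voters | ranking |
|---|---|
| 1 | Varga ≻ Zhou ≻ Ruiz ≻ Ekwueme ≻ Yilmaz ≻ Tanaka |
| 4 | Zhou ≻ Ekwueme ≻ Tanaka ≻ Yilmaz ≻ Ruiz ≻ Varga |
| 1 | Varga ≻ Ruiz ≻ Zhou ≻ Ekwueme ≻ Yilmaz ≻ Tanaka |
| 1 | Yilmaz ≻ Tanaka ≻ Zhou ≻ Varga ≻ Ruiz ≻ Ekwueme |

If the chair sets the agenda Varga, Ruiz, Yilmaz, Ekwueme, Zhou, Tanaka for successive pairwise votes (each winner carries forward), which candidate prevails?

Round 1: Varga vs Ruiz — 3–4, Ruiz advances.
Round 2: Ruiz vs Yilmaz — 2–5, Yilmaz advances.
Round 3: Yilmaz vs Ekwueme — 1–6, Ekwueme advances.
Round 4: Ekwueme vs Zhou — 0–7, Zhou advances.
Round 5: Zhou vs Tanaka — 6–1, Zhou advances.
Zhou survives the agenda.

Zhou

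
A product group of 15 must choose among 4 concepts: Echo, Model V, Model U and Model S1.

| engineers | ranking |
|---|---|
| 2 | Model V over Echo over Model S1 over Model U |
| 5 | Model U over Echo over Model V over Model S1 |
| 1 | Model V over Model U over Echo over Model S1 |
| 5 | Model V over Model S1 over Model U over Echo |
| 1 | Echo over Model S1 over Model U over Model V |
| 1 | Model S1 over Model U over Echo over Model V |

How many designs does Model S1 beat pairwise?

1

Model S1 against each rival (15 engineers):
Model S1 vs Echo: Echo wins 9–6.
Model S1 vs Model V: Model V wins 13–2.
Model S1–Model U: Model S1 9–6.
Model S1 beats Model U; loses to Echo, Model V — 1 pairwise win.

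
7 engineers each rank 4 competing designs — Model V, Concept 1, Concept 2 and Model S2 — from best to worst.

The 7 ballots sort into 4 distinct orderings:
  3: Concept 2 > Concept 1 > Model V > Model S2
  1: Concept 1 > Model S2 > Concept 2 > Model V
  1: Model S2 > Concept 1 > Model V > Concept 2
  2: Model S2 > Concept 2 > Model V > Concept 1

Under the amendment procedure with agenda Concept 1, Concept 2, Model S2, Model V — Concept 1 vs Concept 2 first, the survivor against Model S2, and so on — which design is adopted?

Round 1: Concept 1 vs Concept 2 — 2–5, Concept 2 advances.
Round 2: Concept 2 vs Model S2 — 3–4, Model S2 advances.
Round 3: Model S2 vs Model V — 4–3, Model S2 advances.
Model S2 survives the agenda.

Model S2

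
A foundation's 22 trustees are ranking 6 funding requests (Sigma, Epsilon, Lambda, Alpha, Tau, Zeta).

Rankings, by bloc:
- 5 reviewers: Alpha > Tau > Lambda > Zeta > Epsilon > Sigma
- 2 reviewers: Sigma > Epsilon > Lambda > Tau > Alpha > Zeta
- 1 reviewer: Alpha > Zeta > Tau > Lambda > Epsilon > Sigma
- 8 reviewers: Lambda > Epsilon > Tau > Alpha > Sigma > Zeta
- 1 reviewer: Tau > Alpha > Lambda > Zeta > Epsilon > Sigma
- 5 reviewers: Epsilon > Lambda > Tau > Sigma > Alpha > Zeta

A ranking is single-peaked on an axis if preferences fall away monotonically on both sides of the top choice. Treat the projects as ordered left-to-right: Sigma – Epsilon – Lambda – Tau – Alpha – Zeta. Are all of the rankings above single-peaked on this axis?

yes

Axis positions: Sigma=1, Epsilon=2, Lambda=3, Tau=4, Alpha=5, Zeta=6.
Bloc 1 (peak Alpha at position 5): ranking walks positions 5-4-3-6-2-1, expanding outward from the peak — single-peaked.
Bloc 2 (peak Sigma at position 1): ranking walks positions 1-2-3-4-5-6, expanding outward from the peak — single-peaked.
Bloc 3 (peak Alpha at position 5): ranking walks positions 5-6-4-3-2-1, expanding outward from the peak — single-peaked.
Bloc 4 (peak Lambda at position 3): ranking walks positions 3-2-4-5-1-6, expanding outward from the peak — single-peaked.
Bloc 5 (peak Tau at position 4): ranking walks positions 4-5-3-6-2-1, expanding outward from the peak — single-peaked.
Bloc 6 (peak Epsilon at position 2): ranking walks positions 2-3-4-1-5-6, expanding outward from the peak — single-peaked.
Every ranking is single-peaked on this axis.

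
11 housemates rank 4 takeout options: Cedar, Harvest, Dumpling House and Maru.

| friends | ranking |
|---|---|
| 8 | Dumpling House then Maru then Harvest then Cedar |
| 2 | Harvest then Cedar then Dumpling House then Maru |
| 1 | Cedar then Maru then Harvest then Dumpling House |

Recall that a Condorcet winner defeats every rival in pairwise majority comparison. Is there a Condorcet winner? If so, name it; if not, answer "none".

Check each pair by majority over 11 ballots:
Cedar–Harvest: Harvest 10–1.
Cedar vs Dumpling House: Cedar is ranked higher on 2+1 = 3 ballots, Dumpling House on 8. Dumpling House wins 8–3.
Cedar vs Maru: Cedar is ranked higher on 2+1 = 3 ballots, Maru on 8. Maru wins 8–3.
Harvest vs Dumpling House: Dumpling House, 8–3.
Harvest–Maru: Maru 9–2.
Dumpling House–Maru: Dumpling House 10–1.
Dumpling House defeats every rival head-to-head and is the Condorcet winner.

Dumpling House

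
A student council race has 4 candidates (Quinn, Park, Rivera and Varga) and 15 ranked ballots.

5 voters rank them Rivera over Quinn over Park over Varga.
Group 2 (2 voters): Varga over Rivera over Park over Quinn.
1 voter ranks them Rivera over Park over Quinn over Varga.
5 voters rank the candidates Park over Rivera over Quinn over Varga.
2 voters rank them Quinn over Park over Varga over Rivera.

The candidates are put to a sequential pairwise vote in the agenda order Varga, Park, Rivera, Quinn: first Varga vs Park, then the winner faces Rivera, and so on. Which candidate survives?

Round 1: Varga vs Park — 2–13, Park advances.
Round 2: Park vs Rivera — 7–8, Rivera advances.
Round 3: Rivera vs Quinn — 13–2, Rivera advances.
Rivera survives the agenda.

Rivera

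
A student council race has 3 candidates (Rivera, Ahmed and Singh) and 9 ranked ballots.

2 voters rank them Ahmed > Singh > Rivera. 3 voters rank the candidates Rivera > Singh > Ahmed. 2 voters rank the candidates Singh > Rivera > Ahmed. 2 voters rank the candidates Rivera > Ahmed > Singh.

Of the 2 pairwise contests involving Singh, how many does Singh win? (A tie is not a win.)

Singh against each rival (9 voters):
Singh vs Rivera: Rivera wins 5–4.
Singh vs Ahmed: 5 to 4, Singh.
Singh beats Ahmed; loses to Rivera — 1 pairwise win.

1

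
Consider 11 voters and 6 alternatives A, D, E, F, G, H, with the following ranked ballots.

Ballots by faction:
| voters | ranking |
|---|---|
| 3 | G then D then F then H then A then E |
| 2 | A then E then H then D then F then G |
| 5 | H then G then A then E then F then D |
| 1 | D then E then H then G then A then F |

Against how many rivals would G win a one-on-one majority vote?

4

G against each rival (11 voters):
G vs A: G is ranked higher on 3+5+1 = 9 ballots, A on 2. G wins 9–2.
G vs D: 8 to 3, G.
G vs E: G, 8–3.
G vs F: 3+5+1 = 9 for G, 2 for F — G by 9–2.
G–H: H 8–3.
G beats A, D, E, F; loses to H — 4 pairwise wins.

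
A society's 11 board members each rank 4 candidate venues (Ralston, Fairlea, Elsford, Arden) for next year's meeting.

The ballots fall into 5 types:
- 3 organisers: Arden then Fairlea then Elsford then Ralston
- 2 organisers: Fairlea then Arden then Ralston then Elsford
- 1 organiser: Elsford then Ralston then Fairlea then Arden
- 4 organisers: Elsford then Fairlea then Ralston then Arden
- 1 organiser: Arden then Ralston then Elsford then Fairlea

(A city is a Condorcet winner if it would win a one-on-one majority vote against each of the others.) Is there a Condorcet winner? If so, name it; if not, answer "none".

none

Pairwise majorities:
Ralston vs Fairlea: Fairlea wins 9–2.
Ralston–Elsford: Elsford 8–3.
Ralston vs Arden: Ralston preferred on 1+4 = 5 ballots; Arden wins 6–5.
Fairlea vs Elsford: Elsford wins 6–5.
Fairlea vs Arden: Fairlea wins 7–4.
Elsford–Arden: Arden 6–5.
Each city drops at least one matchup (Ralston loses to Fairlea; Fairlea loses to Elsford; Elsford loses to Arden; Arden loses to Fairlea); the cycle Fairlea beats Arden beats Elsford beats Fairlea rules out a Condorcet winner.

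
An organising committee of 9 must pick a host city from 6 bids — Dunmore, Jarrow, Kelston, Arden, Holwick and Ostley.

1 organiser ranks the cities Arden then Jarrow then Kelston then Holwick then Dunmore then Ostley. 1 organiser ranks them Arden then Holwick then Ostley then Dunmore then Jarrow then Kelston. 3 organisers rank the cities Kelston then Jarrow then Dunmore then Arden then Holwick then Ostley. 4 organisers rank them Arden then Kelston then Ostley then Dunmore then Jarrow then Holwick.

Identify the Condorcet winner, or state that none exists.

Pairwise majorities:
Dunmore vs Jarrow: 1+4 = 5 for Dunmore, 4 for Jarrow — Dunmore by 5–4.
Dunmore vs Kelston: 1 to 8, Kelston.
Dunmore vs Arden: Dunmore is ranked higher on 3 ballots, Arden on 6. Arden wins 6–3.
Dunmore vs Holwick: Dunmore preferred on 3+4 = 7 ballots; Dunmore wins 7–2.
Dunmore vs Ostley: 1+3 = 4 for Dunmore, 5 for Ostley — Ostley by 5–4.
Jarrow vs Kelston: 2 to 7, Kelston.
Jarrow vs Arden: 3 to 6, Arden.
Jarrow vs Holwick: Jarrow is ranked higher on 1+3+4 = 8 ballots, Holwick on 1. Jarrow wins 8–1.
Jarrow vs Ostley: Jarrow preferred on 1+3 = 4 ballots; Ostley wins 5–4.
Kelston vs Arden: Kelston preferred on 3 ballots; Arden wins 6–3.
Kelston vs Holwick: Kelston is ranked higher on 1+3+4 = 8 ballots, Holwick on 1. Kelston wins 8–1.
Kelston vs Ostley: Kelston preferred on 1+3+4 = 8 ballots; Kelston wins 8–1.
Arden vs Holwick: 1+1+3+4 = 9 for Arden, 0 for Holwick — Arden by 9–0.
Arden vs Ostley: Arden preferred on 1+1+3+4 = 9 ballots; Arden wins 9–0.
Holwick vs Ostley: 5 to 4, Holwick.
Arden defeats every rival head-to-head and is the Condorcet winner.

Arden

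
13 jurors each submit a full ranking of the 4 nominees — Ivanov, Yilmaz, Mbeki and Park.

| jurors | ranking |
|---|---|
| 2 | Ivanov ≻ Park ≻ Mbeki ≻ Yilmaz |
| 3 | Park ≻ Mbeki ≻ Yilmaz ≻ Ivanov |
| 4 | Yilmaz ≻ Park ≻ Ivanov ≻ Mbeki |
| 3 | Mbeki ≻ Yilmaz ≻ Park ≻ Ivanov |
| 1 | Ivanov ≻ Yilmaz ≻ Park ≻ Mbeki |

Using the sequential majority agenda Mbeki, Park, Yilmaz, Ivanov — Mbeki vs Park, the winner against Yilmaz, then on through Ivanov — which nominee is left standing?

Yilmaz

Round 1: Mbeki vs Park — 3–10, Park advances.
Round 2: Park vs Yilmaz — 5–8, Yilmaz advances.
Round 3: Yilmaz vs Ivanov — 10–3, Yilmaz advances.
Yilmaz survives the agenda.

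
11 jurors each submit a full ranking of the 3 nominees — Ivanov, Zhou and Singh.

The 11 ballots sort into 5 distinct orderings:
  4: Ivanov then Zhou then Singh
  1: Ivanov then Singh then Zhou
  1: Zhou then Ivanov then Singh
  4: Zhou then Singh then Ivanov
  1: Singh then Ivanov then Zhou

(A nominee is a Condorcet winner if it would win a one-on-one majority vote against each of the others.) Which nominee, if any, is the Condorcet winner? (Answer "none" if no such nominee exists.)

Ivanov

Head-to-head results (11 jurors):
Ivanov vs Zhou: Ivanov preferred on 4+1+1 = 6 ballots; Ivanov wins 6–5.
Ivanov–Singh: Ivanov 6–5.
Zhou vs Singh: Zhou is ranked higher on 4+1+4 = 9 ballots, Singh on 2. Zhou wins 9–2.
Ivanov defeats every rival head-to-head and is the Condorcet winner.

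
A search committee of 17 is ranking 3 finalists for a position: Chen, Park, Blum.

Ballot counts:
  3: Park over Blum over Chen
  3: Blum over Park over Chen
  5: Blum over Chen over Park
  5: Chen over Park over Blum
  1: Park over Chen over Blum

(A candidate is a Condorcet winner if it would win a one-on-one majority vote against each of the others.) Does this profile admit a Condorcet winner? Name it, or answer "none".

Head-to-head results (17 committee members):
Chen vs Park: 10 to 7, Chen.
Chen vs Blum: 6 to 11, Blum.
Park vs Blum: 3+5+1 = 9 for Park, 8 for Blum — Park by 9–8.
No candidate is unbeaten: Chen loses to Blum; Park loses to Chen; Blum loses to Park. In particular Chen beats Park beats Blum beats Chen is a majority cycle — no Condorcet winner exists.

none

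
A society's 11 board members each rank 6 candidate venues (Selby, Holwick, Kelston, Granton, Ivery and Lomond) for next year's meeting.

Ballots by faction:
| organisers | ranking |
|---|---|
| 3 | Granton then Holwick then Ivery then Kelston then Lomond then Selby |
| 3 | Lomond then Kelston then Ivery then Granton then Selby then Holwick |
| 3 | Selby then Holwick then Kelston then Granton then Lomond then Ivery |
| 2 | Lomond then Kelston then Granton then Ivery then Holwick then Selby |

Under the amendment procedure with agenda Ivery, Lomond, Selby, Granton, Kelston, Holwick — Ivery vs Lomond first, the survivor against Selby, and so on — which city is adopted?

Holwick

Round 1: Ivery vs Lomond — 3–8, Lomond advances.
Round 2: Lomond vs Selby — 8–3, Lomond advances.
Round 3: Lomond vs Granton — 5–6, Granton advances.
Round 4: Granton vs Kelston — 3–8, Kelston advances.
Round 5: Kelston vs Holwick — 5–6, Holwick advances.
Holwick survives the agenda.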